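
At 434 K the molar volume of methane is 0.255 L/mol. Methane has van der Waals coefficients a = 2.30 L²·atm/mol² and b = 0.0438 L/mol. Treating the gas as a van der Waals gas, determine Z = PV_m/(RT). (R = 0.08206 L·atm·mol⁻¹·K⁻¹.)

P = RT/(V_m − b) − a/V_m² = (0.08206)(434)/(0.255 − 0.0438) − 2.30/(0.255)²
  = 35.614/0.21120 − 35.371 = 168.63 − 35.371 = 133.26 atm
Z = PV_m/(RT) = (133.26)(0.255)/((0.08206)(434)) = 33.981/35.614 = 0.9541

Z ≈ 0.9541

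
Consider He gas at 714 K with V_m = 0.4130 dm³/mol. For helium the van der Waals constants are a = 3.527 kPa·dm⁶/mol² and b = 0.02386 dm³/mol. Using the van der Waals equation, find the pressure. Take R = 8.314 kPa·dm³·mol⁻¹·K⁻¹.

P ≈ 15234 kPa

P = RT/(V_m − b) − a/V_m²
RT/(V_m − b) = (8.314)(714)/(0.4130 − 0.02386) = 5936.2/0.38914 = 15255 kPa
a/V_m² = 3.527/(0.4130)² = 20.678 kPa
P = 15255 − 20.678 = 15234 kPa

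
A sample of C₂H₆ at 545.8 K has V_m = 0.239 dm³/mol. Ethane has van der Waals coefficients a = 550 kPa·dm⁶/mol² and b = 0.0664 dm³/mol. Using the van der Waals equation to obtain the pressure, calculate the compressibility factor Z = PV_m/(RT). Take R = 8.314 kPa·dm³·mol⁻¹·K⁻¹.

Z ≈ 0.8776

P = RT/(V_m − b) − a/V_m² = (8.314)(545.8)/(0.239 − 0.0664) − 550/(0.239)²
  = 4537.8/0.17260 − 9628.7 = 26291 − 9628.7 = 16662 kPa
Z = PV_m/(RT) = (16662)(0.239)/((8.314)(545.8)) = 3982.2/4537.8 = 0.8776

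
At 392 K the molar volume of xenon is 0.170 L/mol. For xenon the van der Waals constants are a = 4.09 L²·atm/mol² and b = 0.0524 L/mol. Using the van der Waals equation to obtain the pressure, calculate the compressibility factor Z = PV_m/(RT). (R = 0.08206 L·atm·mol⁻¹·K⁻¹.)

P = RT/(V_m − b) − a/V_m² = (0.08206)(392)/(0.170 − 0.0524) − 4.09/(0.170)²
  = 32.168/0.11760 − 141.52 = 273.54 − 141.52 = 132.02 atm
Z = PV_m/(RT) = (132.02)(0.170)/((0.08206)(392)) = 22.443/32.168 = 0.6977

Z ≈ 0.6977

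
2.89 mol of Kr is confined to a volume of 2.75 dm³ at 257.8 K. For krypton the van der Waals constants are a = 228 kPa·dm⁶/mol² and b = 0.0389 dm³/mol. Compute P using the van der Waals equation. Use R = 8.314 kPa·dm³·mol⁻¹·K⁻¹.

P = nRT/(V − nb) − a n²/V²
nRT/(V − nb) = (2.89)(8.314)(257.8)/(2.75 − 2.89×0.0389) = 6194.3/2.6376 = 2348.5 kPa
a n²/V² = (228)(2.89)²/(2.75)² = 251.81 kPa
P = 2348.5 − 251.81 = 2097 kPa

P ≈ 2097 kPa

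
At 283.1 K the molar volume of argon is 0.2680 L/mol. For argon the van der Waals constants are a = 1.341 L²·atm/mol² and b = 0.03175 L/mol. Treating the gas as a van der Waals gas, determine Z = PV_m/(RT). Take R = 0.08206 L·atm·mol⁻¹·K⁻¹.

P = RT/(V_m − b) − a/V_m² = (0.08206)(283.1)/(0.2680 − 0.03175) − 1.341/(0.2680)²
  = 23.231/0.23625 − 18.671 = 98.332 − 18.671 = 79.661 atm
Z = PV_m/(RT) = (79.661)(0.2680)/((0.08206)(283.1)) = 21.349/23.231 = 0.9190

Z ≈ 0.9190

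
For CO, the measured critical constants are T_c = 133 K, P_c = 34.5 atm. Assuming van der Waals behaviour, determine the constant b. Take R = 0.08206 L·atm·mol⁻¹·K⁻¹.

From T_c = 8a/(27Rb) and P_c = a/(27b²): b = R T_c/(8 P_c).
b = (0.08206)(133)/(8×34.5) = 10.914/276.00 = 0.03954 L/mol

b ≈ 0.03954 L/mol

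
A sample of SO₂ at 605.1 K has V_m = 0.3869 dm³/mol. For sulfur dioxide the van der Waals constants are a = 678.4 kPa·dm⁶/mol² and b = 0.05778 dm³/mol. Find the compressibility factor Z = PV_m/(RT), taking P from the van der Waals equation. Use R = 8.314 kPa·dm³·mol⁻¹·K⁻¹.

P = RT/(V_m − b) − a/V_m² = (8.314)(605.1)/(0.3869 − 0.05778) − 678.4/(0.3869)²
  = 5030.8/0.32912 − 4532.0 = 15286 − 4532.0 = 10754 kPa
Z = PV_m/(RT) = (10754)(0.3869)/((8.314)(605.1)) = 4160.7/5030.8 = 0.8270

Z ≈ 0.8270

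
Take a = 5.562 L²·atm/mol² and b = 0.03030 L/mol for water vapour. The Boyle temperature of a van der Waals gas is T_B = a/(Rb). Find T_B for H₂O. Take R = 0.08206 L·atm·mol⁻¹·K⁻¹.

For a van der Waals gas the second virial coefficient B₂ = b − a/(RT) vanishes at T_B = a/(Rb).
T_B = 5.562/(0.08206×0.03030) = 5.562/0.0024864 = 2237 K

T_B ≈ 2237 K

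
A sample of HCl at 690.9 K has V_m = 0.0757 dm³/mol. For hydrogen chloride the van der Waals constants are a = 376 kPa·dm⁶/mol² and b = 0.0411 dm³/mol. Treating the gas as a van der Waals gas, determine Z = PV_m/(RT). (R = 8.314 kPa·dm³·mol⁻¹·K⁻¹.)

Z ≈ 1.323

P = RT/(V_m − b) − a/V_m² = (8.314)(690.9)/(0.0757 − 0.0411) − 376/(0.0757)²
  = 5744.1/0.034600 − 65614 = 166014 − 65614 = 100400 kPa
Z = PV_m/(RT) = (100400)(0.0757)/((8.314)(690.9)) = 7600.3/5744.1 = 1.323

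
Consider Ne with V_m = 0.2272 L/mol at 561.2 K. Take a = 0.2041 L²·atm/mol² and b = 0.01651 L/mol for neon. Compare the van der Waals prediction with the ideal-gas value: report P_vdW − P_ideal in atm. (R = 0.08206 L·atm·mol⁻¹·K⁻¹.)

ΔP ≈ 11.93 atm

Ideal: P_ideal = RT/V_m = (0.08206)(561.2)/0.2272 = 202.694 atm
vdW: P = RT/(V_m − b) − a/V_m² = 46.0521/0.210690 − 0.2041/0.0516198 = 218.578 − 3.95391 = 214.624 atm
ΔP = 214.624 − 202.694 = 11.93 atm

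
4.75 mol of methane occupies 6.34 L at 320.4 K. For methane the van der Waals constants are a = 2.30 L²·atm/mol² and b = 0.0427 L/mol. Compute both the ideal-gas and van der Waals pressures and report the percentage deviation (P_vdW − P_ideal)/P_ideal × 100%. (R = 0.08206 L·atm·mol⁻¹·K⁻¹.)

-3.25 %

Ideal: P_ideal = nRT/V = (4.75)(0.08206)(320.4)/6.34 = 19.6983 atm
vdW: P = nRT/(V − nb) − a n²/V² = 124.887/6.13718 − 51.8938/40.1956 = 20.3492 − 1.29103 = 19.0582 atm
% deviation = (19.0582 − 19.6983)/19.6983 × 100% = -3.25%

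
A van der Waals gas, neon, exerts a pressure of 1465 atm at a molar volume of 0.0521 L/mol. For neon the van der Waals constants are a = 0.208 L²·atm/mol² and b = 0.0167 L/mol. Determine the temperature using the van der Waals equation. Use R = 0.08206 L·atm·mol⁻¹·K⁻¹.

T ≈ 665.0 K

T = (P + a/V_m²)(V_m − b)/R
P + a/V_m² = 1465 + 0.208/(0.0521)² = 1541.6 atm
V_m − b = 0.0521 − 0.0167 = 0.035400 L/mol
T = (1541.6)(0.035400)/0.08206 = 665.0 K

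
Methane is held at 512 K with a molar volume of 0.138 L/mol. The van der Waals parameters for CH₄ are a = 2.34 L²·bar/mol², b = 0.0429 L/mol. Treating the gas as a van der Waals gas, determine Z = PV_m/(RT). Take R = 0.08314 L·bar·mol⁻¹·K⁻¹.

P = RT/(V_m − b) − a/V_m² = (0.08314)(512)/(0.138 − 0.0429) − 2.34/(0.138)²
  = 42.568/0.095100 − 122.87 = 447.61 − 122.87 = 324.74 bar
Z = PV_m/(RT) = (324.74)(0.138)/((0.08314)(512)) = 44.814/42.568 = 1.053

Z ≈ 1.053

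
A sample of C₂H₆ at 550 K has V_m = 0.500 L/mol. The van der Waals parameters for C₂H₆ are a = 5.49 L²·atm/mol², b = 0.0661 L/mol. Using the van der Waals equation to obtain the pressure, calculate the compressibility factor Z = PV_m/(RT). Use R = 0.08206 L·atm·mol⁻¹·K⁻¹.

P = RT/(V_m − b) − a/V_m² = (0.08206)(550)/(0.500 − 0.0661) − 5.49/(0.500)²
  = 45.133/0.43390 − 21.960 = 104.02 − 21.960 = 82.06 atm
Z = PV_m/(RT) = (82.06)(0.500)/((0.08206)(550)) = 41.030/45.133 = 0.9091

Z ≈ 0.9091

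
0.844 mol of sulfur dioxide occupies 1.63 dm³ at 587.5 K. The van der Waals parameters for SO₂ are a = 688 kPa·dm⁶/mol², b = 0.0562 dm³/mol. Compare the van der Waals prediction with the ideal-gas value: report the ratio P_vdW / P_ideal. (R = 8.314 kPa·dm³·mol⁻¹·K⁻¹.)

Ideal: P_ideal = nRT/V = (0.844)(8.314)(587.5)/1.63 = 2529.14 kPa
vdW: P = nRT/(V − nb) − a n²/V² = 4122.50/1.58257 − 490.087/2.65690 = 2604.94 − 184.458 = 2420.48 kPa
Ratio = 2420.48/2529.14 = 0.9570

P_vdW / P_ideal ≈ 0.9570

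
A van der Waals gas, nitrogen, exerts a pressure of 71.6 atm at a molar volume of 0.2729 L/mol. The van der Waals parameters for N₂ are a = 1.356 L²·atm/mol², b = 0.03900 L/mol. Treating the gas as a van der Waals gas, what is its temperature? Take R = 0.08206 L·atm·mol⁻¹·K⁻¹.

T ≈ 256.0 K

T = (P + a/V_m²)(V_m − b)/R
P + a/V_m² = 71.6 + 1.356/(0.2729)² = 89.808 atm
V_m − b = 0.2729 − 0.03900 = 0.23390 L/mol
T = (89.808)(0.23390)/0.08206 = 256.0 K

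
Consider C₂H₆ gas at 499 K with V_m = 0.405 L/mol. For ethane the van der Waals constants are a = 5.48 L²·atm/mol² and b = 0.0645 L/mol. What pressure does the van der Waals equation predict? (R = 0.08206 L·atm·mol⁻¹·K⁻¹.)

P = RT/(V_m − b) − a/V_m²
RT/(V_m − b) = (0.08206)(499)/(0.405 − 0.0645) = 40.948/0.34050 = 120.26 atm
a/V_m² = 5.48/(0.405)² = 33.410 atm
P = 120.26 − 33.410 = 86.85 atm

P ≈ 86.85 atm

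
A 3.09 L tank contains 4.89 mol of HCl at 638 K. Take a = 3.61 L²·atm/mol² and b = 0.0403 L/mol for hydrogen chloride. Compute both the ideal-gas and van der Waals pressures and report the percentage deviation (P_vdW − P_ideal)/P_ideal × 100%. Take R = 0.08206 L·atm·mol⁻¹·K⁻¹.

Ideal: P_ideal = nRT/V = (4.89)(0.08206)(638)/3.09 = 82.8519 atm
vdW: P = nRT/(V − nb) − a n²/V² = 256.012/2.89293 − 86.3227/9.54810 = 88.4957 − 9.04082 = 79.4549 atm
% deviation = (79.4549 − 82.8519)/82.8519 × 100% = -4.10%

-4.10 %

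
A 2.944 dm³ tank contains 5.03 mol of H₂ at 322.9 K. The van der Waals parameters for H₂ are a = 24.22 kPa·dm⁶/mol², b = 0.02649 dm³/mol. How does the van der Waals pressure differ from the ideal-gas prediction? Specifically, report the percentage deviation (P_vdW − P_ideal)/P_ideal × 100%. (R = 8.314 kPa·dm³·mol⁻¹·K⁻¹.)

3.20 %

Ideal: P_ideal = nRT/V = (5.03)(8.314)(322.9)/2.944 = 4586.78 kPa
vdW: P = nRT/(V − nb) − a n²/V² = 13503.5/2.81076 − 612.788/8.66714 = 4804.22 − 70.7024 = 4733.52 kPa
% deviation = (4733.52 − 4586.78)/4586.78 × 100% = 3.20%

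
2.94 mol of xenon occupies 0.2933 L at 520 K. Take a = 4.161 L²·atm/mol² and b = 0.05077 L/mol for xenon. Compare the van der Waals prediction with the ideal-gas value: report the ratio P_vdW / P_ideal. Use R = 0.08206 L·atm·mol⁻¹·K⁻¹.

Ideal: P_ideal = nRT/V = (2.94)(0.08206)(520)/0.2933 = 427.730 atm
vdW: P = nRT/(V − nb) − a n²/V² = 125.453/0.144036 − 35.9660/0.0860249 = 870.984 − 418.088 = 452.896 atm
Ratio = 452.896/427.730 = 1.059

P_vdW / P_ideal ≈ 1.059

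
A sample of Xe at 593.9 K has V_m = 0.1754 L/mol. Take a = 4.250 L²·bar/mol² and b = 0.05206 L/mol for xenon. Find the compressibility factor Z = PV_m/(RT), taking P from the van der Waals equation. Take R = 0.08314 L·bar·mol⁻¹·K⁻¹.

P = RT/(V_m − b) − a/V_m² = (0.08314)(593.9)/(0.1754 − 0.05206) − 4.250/(0.1754)²
  = 49.377/0.12334 − 138.14 = 400.33 − 138.14 = 262.19 bar
Z = PV_m/(RT) = (262.19)(0.1754)/((0.08314)(593.9)) = 45.988/49.377 = 0.9314

Z ≈ 0.9314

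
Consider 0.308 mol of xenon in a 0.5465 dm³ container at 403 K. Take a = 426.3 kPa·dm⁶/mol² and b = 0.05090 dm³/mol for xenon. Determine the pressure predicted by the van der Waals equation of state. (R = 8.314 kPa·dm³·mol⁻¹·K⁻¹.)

P = nRT/(V − nb) − a n²/V²
nRT/(V − nb) = (0.308)(8.314)(403)/(0.5465 − 0.308×0.05090) = 1032.0/0.53082 = 1944.2 kPa
a n²/V² = (426.3)(0.308)²/(0.5465)² = 135.41 kPa
P = 1944.2 − 135.41 = 1809 kPa

P ≈ 1809 kPa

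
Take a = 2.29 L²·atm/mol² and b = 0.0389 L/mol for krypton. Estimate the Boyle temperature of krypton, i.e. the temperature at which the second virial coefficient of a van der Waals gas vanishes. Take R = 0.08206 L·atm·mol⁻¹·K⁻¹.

T_B ≈ 717.4 K

For a van der Waals gas the second virial coefficient B₂ = b − a/(RT) vanishes at T_B = a/(Rb).
T_B = 2.29/(0.08206×0.0389) = 2.29/0.0031921 = 717.4 K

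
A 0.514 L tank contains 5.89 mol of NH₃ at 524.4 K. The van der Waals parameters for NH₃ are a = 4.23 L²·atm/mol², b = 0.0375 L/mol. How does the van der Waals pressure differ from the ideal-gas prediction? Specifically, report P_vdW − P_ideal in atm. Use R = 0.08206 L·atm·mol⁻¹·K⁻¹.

Ideal: P_ideal = nRT/V = (5.89)(0.08206)(524.4)/0.514 = 493.113 atm
vdW: P = nRT/(V − nb) − a n²/V² = 253.460/0.293125 − 146.748/0.264196 = 864.682 − 555.451 = 309.231 atm
ΔP = 309.231 − 493.113 = -183.9 atm

ΔP ≈ -183.9 atm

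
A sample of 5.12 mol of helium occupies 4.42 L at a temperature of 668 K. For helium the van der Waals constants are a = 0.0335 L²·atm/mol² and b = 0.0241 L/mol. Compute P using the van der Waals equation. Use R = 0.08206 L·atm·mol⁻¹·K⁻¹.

P ≈ 65.28 atm

P = nRT/(V − nb) − a n²/V²
nRT/(V − nb) = (5.12)(0.08206)(668)/(4.42 − 5.12×0.0241) = 280.66/4.2966 = 65.321 atm
a n²/V² = (0.0335)(5.12)²/(4.42)² = 0.044951 atm
P = 65.321 − 0.044951 = 65.28 atm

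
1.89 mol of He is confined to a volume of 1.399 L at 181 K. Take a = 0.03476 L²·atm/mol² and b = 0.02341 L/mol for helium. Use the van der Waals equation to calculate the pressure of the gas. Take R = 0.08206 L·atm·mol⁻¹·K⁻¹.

P = nRT/(V − nb) − a n²/V²
nRT/(V − nb) = (1.89)(0.08206)(181)/(1.399 − 1.89×0.02341) = 28.072/1.3548 = 20.720 atm
a n²/V² = (0.03476)(1.89)²/(1.399)² = 0.063441 atm
P = 20.720 − 0.063441 = 20.66 atm

P ≈ 20.66 atm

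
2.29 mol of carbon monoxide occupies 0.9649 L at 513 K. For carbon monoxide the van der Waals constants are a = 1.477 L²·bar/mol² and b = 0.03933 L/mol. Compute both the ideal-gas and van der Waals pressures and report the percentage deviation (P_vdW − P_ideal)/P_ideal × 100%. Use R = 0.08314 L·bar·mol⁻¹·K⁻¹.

Ideal: P_ideal = nRT/V = (2.29)(0.08314)(513)/0.9649 = 101.223 bar
vdW: P = nRT/(V − nb) − a n²/V² = 97.6704/0.874834 − 7.74554/0.931032 = 111.644 − 8.31931 = 103.325 bar
% deviation = (103.325 − 101.223)/101.223 × 100% = 2.08%

2.08 %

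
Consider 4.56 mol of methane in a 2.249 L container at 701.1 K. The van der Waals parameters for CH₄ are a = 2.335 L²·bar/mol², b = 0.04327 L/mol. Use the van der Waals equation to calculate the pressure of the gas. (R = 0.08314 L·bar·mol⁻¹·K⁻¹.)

P ≈ 120.0 bar

P = nRT/(V − nb) − a n²/V²
nRT/(V − nb) = (4.56)(0.08314)(701.1)/(2.249 − 4.56×0.04327) = 265.80/2.0517 = 129.55 bar
a n²/V² = (2.335)(4.56)²/(2.249)² = 9.5993 bar
P = 129.55 − 9.5993 = 120.0 bar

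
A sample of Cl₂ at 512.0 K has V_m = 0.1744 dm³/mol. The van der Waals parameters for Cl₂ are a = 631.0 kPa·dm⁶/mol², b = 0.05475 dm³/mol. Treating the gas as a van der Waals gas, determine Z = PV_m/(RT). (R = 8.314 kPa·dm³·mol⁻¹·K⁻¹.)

P = RT/(V_m − b) − a/V_m² = (8.314)(512.0)/(0.1744 − 0.05475) − 631.0/(0.1744)²
  = 4256.8/0.11965 − 20746 = 35577 − 20746 = 14831 kPa
Z = PV_m/(RT) = (14831)(0.1744)/((8.314)(512.0)) = 2586.5/4256.8 = 0.6076

Z ≈ 0.6076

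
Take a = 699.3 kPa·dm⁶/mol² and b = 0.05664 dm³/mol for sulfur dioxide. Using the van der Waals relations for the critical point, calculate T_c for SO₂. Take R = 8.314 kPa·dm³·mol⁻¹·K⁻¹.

T_c ≈ 440.0 K

For a van der Waals gas, T_c = 8a/(27Rb).
T_c = 8×699.3/(27×8.314×0.05664) = 5594.4/12.714 = 440.0 K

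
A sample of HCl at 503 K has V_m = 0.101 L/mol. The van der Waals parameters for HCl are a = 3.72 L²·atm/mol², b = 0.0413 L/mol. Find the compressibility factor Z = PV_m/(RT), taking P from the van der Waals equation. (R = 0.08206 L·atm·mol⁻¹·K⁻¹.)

P = RT/(V_m − b) − a/V_m² = (0.08206)(503)/(0.101 − 0.0413) − 3.72/(0.101)²
  = 41.276/0.059700 − 364.67 = 691.39 − 364.67 = 326.72 atm
Z = PV_m/(RT) = (326.72)(0.101)/((0.08206)(503)) = 32.999/41.276 = 0.7995

Z ≈ 0.7995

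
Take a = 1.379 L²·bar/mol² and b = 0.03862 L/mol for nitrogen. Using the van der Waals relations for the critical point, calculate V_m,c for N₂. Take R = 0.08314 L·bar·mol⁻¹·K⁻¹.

V_m,c ≈ 0.1159 L/mol

For a van der Waals gas, V_m,c = 3b.
V_m,c = 3×0.03862 = 0.1159 L/mol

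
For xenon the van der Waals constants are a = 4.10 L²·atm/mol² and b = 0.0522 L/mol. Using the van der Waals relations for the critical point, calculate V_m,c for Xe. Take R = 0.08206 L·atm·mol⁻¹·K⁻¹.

For a van der Waals gas, V_m,c = 3b.
V_m,c = 3×0.0522 = 0.1566 L/mol

V_m,c ≈ 0.1566 L/mol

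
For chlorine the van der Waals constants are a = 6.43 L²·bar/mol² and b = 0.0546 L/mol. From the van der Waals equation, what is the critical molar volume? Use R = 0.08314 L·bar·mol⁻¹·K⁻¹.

V_m,c ≈ 0.1638 L/mol

For a van der Waals gas, V_m,c = 3b.
V_m,c = 3×0.0546 = 0.1638 L/mol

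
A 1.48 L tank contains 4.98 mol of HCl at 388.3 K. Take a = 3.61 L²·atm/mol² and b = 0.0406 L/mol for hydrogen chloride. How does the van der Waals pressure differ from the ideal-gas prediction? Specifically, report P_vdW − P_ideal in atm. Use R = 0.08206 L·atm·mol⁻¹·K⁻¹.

ΔP ≈ -23.91 atm

Ideal: P_ideal = nRT/V = (4.98)(0.08206)(388.3)/1.48 = 107.218 atm
vdW: P = nRT/(V − nb) − a n²/V² = 158.682/1.27781 − 89.5294/2.19040 = 124.183 − 40.8735 = 83.310 atm
ΔP = 83.310 − 107.218 = -23.91 atm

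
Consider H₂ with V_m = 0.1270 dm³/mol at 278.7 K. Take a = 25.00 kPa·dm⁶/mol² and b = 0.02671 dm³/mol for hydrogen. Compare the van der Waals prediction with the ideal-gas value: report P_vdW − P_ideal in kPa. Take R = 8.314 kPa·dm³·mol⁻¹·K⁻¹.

ΔP ≈ 3309 kPa

Ideal: P_ideal = RT/V_m = (8.314)(278.7)/0.1270 = 18245.0 kPa
vdW: P = RT/(V_m − b) − a/V_m² = 2317.11/0.100290 − 25.00/0.0161290 = 23104.1 − 1550.00 = 21554.1 kPa
ΔP = 21554.1 − 18245.0 = 3309 kPa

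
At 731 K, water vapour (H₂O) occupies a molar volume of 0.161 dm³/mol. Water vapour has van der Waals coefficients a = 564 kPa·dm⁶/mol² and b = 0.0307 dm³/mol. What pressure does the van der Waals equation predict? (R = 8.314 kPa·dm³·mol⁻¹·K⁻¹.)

P = RT/(V_m − b) − a/V_m²
RT/(V_m − b) = (8.314)(731)/(0.161 − 0.0307) = 6077.5/0.13030 = 46642 kPa
a/V_m² = 564/(0.161)² = 21758 kPa
P = 46642 − 21758 = 24884 kPa

P ≈ 24884 kPa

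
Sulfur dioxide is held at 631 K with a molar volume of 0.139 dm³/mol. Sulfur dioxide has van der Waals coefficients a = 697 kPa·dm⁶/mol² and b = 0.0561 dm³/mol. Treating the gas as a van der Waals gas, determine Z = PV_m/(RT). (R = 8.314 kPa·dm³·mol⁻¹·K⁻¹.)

P = RT/(V_m − b) − a/V_m² = (8.314)(631)/(0.139 − 0.0561) − 697/(0.139)²
  = 5246.1/0.082900 − 36075 = 63282 − 36075 = 27207 kPa
Z = PV_m/(RT) = (27207)(0.139)/((8.314)(631)) = 3781.8/5246.1 = 0.7209

Z ≈ 0.7209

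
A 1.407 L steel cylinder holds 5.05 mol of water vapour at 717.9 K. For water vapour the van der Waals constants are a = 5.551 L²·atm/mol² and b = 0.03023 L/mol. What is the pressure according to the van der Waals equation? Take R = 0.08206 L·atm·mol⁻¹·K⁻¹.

P ≈ 165.7 atm

P = nRT/(V − nb) − a n²/V²
nRT/(V − nb) = (5.05)(0.08206)(717.9)/(1.407 − 5.05×0.03023) = 297.50/1.2543 = 237.18 atm
a n²/V² = (5.551)(5.05)²/(1.407)² = 71.510 atm
P = 237.18 − 71.510 = 165.7 atm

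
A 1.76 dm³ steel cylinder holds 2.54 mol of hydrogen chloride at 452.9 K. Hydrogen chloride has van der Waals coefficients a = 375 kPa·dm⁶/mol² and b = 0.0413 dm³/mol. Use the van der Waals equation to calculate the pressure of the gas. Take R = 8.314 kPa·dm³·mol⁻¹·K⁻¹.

P ≈ 4998 kPa

P = nRT/(V − nb) − a n²/V²
nRT/(V − nb) = (2.54)(8.314)(452.9)/(1.76 − 2.54×0.0413) = 9564.1/1.6551 = 5778.6 kPa
a n²/V² = (375)(2.54)²/(1.76)² = 781.04 kPa
P = 5778.6 − 781.04 = 4998 kPa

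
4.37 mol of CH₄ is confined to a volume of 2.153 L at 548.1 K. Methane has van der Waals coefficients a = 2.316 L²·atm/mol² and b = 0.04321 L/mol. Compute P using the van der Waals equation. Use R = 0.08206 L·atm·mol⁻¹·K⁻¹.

P = nRT/(V − nb) − a n²/V²
nRT/(V − nb) = (4.37)(0.08206)(548.1)/(2.153 − 4.37×0.04321) = 196.55/1.9642 = 100.07 atm
a n²/V² = (2.316)(4.37)²/(2.153)² = 9.5414 atm
P = 100.07 − 9.5414 = 90.53 atm

P ≈ 90.53 atm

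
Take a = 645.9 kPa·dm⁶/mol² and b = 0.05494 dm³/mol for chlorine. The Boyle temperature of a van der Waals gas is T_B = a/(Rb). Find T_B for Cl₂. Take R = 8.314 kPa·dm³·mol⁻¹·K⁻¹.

For a van der Waals gas the second virial coefficient B₂ = b − a/(RT) vanishes at T_B = a/(Rb).
T_B = 645.9/(8.314×0.05494) = 645.9/0.45677 = 1414 K

T_B ≈ 1414 K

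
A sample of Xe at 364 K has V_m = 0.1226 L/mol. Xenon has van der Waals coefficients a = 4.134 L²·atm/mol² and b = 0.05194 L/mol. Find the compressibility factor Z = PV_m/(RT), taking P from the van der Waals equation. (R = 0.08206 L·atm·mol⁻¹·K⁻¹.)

P = RT/(V_m − b) − a/V_m² = (0.08206)(364)/(0.1226 − 0.05194) − 4.134/(0.1226)²
  = 29.870/0.070660 − 275.04 = 422.73 − 275.04 = 147.69 atm
Z = PV_m/(RT) = (147.69)(0.1226)/((0.08206)(364)) = 18.107/29.870 = 0.6062

Z ≈ 0.6062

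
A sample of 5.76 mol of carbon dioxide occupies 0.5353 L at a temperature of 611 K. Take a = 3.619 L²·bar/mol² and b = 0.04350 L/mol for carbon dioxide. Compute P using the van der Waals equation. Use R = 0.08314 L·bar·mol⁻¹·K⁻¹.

P = nRT/(V − nb) − a n²/V²
nRT/(V − nb) = (5.76)(0.08314)(611)/(0.5353 − 5.76×0.04350) = 292.60/0.28474 = 1027.6 bar
a n²/V² = (3.619)(5.76)²/(0.5353)² = 419.02 bar
P = 1027.6 − 419.02 = 608.6 bar

P ≈ 608.6 bar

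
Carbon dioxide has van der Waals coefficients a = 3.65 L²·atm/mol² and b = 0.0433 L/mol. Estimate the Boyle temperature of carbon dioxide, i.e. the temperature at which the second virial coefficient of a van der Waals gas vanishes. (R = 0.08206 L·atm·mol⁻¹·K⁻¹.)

T_B ≈ 1027 K

For a van der Waals gas the second virial coefficient B₂ = b − a/(RT) vanishes at T_B = a/(Rb).
T_B = 3.65/(0.08206×0.0433) = 3.65/0.0035532 = 1027 K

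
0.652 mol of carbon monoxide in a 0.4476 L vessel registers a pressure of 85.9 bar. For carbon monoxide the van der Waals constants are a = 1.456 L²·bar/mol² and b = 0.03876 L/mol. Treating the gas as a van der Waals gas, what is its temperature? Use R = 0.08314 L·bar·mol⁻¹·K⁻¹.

T = (P + a n²/V²)(V − nb)/(nR)
P + a n²/V² = 85.9 + (1.456)(0.652)²/(0.4476)² = 88.989 bar
V − nb = 0.4476 − (0.652)(0.03876) = 0.42233 L
T = (88.989)(0.42233)/((0.652)(0.08314)) = 693.3 K

T ≈ 693.3 K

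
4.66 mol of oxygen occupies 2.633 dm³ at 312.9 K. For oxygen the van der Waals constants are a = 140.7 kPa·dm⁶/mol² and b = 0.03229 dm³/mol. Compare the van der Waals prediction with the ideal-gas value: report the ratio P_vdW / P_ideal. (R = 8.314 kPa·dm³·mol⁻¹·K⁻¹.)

P_vdW / P_ideal ≈ 0.9649

Ideal: P_ideal = nRT/V = (4.66)(8.314)(312.9)/2.633 = 4604.16 kPa
vdW: P = nRT/(V − nb) − a n²/V² = 12122.8/2.48253 − 3055.38/6.93269 = 4883.24 − 440.721 = 4442.52 kPa
Ratio = 4442.52/4604.16 = 0.9649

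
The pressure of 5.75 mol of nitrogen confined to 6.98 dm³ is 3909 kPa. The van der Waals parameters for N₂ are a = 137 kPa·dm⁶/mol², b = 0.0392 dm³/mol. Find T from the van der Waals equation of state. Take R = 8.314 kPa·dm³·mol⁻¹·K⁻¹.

T = (P + a n²/V²)(V − nb)/(nR)
P + a n²/V² = 3909 + (137)(5.75)²/(6.98)² = 4002.0 kPa
V − nb = 6.98 − (5.75)(0.0392) = 6.7546 dm³
T = (4002.0)(6.7546)/((5.75)(8.314)) = 565.5 K

T ≈ 565.5 K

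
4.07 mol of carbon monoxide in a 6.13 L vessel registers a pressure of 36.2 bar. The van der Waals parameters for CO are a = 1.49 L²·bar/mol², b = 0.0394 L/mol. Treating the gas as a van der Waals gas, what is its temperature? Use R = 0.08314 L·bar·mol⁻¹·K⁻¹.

T ≈ 650.2 K

T = (P + a n²/V²)(V − nb)/(nR)
P + a n²/V² = 36.2 + (1.49)(4.07)²/(6.13)² = 36.857 bar
V − nb = 6.13 − (4.07)(0.0394) = 5.9696 L
T = (36.857)(5.9696)/((4.07)(0.08314)) = 650.2 K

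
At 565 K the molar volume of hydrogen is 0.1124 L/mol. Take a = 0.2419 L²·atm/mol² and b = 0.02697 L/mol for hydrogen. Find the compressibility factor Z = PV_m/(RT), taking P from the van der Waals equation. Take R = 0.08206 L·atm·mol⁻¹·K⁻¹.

P = RT/(V_m − b) − a/V_m² = (0.08206)(565)/(0.1124 − 0.02697) − 0.2419/(0.1124)²
  = 46.364/0.085430 − 19.147 = 542.71 − 19.147 = 523.56 atm
Z = PV_m/(RT) = (523.56)(0.1124)/((0.08206)(565)) = 58.848/46.364 = 1.269

Z ≈ 1.269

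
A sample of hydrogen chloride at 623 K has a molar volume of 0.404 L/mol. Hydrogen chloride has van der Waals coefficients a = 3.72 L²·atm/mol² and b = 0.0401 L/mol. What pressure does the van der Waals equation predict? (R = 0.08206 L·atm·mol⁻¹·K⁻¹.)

P ≈ 117.7 atm

P = RT/(V_m − b) − a/V_m²
RT/(V_m − b) = (0.08206)(623)/(0.404 − 0.0401) = 51.123/0.36390 = 140.49 atm
a/V_m² = 3.72/(0.404)² = 22.792 atm
P = 140.49 − 22.792 = 117.7 atm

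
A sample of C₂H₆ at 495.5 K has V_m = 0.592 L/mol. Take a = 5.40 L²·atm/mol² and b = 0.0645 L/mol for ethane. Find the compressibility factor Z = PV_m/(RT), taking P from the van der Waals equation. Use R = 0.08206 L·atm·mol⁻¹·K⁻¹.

P = RT/(V_m − b) − a/V_m² = (0.08206)(495.5)/(0.592 − 0.0645) − 5.40/(0.592)²
  = 40.661/0.52750 − 15.408 = 77.082 − 15.408 = 61.674 atm
Z = PV_m/(RT) = (61.674)(0.592)/((0.08206)(495.5)) = 36.511/40.661 = 0.8979

Z ≈ 0.8979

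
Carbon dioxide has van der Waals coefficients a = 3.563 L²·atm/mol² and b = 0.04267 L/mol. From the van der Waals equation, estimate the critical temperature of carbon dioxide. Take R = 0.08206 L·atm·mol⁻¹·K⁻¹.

For a van der Waals gas, T_c = 8a/(27Rb).
T_c = 8×3.563/(27×0.08206×0.04267) = 28.504/0.094541 = 301.5 K

T_c ≈ 301.5 K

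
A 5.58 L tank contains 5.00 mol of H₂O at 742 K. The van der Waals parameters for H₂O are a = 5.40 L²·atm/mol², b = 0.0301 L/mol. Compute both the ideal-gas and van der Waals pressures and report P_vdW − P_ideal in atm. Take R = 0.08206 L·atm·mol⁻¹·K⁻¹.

Ideal: P_ideal = nRT/V = (5.00)(0.08206)(742)/5.58 = 54.5596 atm
vdW: P = nRT/(V − nb) − a n²/V² = 304.443/5.42950 − 135.000/31.1364 = 56.0720 − 4.33576 = 51.7362 atm
ΔP = 51.7362 − 54.5596 = -2.823 atm

ΔP ≈ -2.823 atm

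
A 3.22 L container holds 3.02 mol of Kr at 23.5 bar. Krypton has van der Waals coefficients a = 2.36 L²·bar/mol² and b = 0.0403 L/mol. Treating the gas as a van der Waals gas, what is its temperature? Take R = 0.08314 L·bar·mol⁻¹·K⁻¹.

T ≈ 315.6 K

T = (P + a n²/V²)(V − nb)/(nR)
P + a n²/V² = 23.5 + (2.36)(3.02)²/(3.22)² = 25.576 bar
V − nb = 3.22 − (3.02)(0.0403) = 3.0983 L
T = (25.576)(3.0983)/((3.02)(0.08314)) = 315.6 K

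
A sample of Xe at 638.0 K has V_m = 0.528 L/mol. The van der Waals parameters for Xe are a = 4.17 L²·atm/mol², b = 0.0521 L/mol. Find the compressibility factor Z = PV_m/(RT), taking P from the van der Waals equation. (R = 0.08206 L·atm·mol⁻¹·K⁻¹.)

Z ≈ 0.9586

P = RT/(V_m − b) − a/V_m² = (0.08206)(638.0)/(0.528 − 0.0521) − 4.17/(0.528)²
  = 52.354/0.47590 − 14.958 = 110.01 − 14.958 = 95.05 atm
Z = PV_m/(RT) = (95.05)(0.528)/((0.08206)(638.0)) = 50.186/52.354 = 0.9586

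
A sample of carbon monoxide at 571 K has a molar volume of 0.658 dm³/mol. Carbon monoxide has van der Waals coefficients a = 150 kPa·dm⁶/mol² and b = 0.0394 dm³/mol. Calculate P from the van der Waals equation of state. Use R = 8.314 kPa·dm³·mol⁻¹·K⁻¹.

P = RT/(V_m − b) − a/V_m²
RT/(V_m − b) = (8.314)(571)/(0.658 − 0.0394) = 4747.3/0.61860 = 7674.3 kPa
a/V_m² = 150/(0.658)² = 346.45 kPa
P = 7674.3 − 346.45 = 7328 kPa

P ≈ 7328 kPa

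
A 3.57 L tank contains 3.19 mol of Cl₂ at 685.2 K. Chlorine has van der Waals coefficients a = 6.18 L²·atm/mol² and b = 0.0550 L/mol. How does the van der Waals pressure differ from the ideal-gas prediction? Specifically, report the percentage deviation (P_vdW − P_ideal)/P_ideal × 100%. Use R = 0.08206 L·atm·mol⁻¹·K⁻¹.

-4.65 %

Ideal: P_ideal = nRT/V = (3.19)(0.08206)(685.2)/3.57 = 50.2425 atm
vdW: P = nRT/(V − nb) − a n²/V² = 179.366/3.39455 − 62.8883/12.7449 = 52.8394 − 4.93439 = 47.9050 atm
% deviation = (47.9050 − 50.2425)/50.2425 × 100% = -4.65%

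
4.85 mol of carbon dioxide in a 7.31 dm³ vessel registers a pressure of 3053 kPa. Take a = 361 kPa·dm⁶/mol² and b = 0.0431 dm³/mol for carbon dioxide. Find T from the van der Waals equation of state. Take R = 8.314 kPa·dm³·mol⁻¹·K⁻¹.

T = (P + a n²/V²)(V − nb)/(nR)
P + a n²/V² = 3053 + (361)(4.85)²/(7.31)² = 3211.9 kPa
V − nb = 7.31 − (4.85)(0.0431) = 7.1010 dm³
T = (3211.9)(7.1010)/((4.85)(8.314)) = 565.6 K

T ≈ 565.6 K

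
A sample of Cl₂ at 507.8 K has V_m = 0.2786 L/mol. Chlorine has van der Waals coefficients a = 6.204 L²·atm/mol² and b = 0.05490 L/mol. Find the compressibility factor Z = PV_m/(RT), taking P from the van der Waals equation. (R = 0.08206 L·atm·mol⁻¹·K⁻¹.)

Z ≈ 0.7110

P = RT/(V_m − b) − a/V_m² = (0.08206)(507.8)/(0.2786 − 0.05490) − 6.204/(0.2786)²
  = 41.670/0.22370 − 79.930 = 186.28 − 79.930 = 106.35 atm
Z = PV_m/(RT) = (106.35)(0.2786)/((0.08206)(507.8)) = 29.629/41.670 = 0.7110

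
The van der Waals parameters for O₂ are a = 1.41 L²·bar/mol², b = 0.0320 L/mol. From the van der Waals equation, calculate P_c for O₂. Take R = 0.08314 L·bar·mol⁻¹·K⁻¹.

For a van der Waals gas, P_c = a/(27b²).
P_c = 1.41/(27×(0.0320)²) = 1.41/0.027648 = 51.00 bar

P_c ≈ 51.00 bar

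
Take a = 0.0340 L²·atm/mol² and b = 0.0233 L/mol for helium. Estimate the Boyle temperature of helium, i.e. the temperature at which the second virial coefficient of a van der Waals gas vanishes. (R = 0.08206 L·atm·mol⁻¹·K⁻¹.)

T_B ≈ 17.78 K

For a van der Waals gas the second virial coefficient B₂ = b − a/(RT) vanishes at T_B = a/(Rb).
T_B = 0.0340/(0.08206×0.0233) = 0.0340/0.0019120 = 17.78 K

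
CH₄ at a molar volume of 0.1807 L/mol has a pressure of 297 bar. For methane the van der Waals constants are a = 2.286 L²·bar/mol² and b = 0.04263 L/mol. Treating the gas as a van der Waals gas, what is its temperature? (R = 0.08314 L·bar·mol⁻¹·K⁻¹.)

T = (P + a/V_m²)(V_m − b)/R
P + a/V_m² = 297 + 2.286/(0.1807)² = 367.01 bar
V_m − b = 0.1807 − 0.04263 = 0.13807 L/mol
T = (367.01)(0.13807)/0.08314 = 609.5 K

T ≈ 609.5 K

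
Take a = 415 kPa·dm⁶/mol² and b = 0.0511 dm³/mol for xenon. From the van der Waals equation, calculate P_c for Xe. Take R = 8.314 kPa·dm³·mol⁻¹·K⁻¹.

P_c ≈ 5886 kPa

For a van der Waals gas, P_c = a/(27b²).
P_c = 415/(27×(0.0511)²) = 415/0.070503 = 5886 kPa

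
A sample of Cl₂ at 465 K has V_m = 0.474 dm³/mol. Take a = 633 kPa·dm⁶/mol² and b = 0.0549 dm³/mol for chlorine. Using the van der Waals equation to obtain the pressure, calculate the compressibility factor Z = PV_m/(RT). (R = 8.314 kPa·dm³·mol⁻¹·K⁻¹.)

P = RT/(V_m − b) − a/V_m² = (8.314)(465)/(0.474 − 0.0549) − 633/(0.474)²
  = 3866.0/0.41910 − 2817.4 = 9224.5 − 2817.4 = 6407.1 kPa
Z = PV_m/(RT) = (6407.1)(0.474)/((8.314)(465)) = 3037.0/3866.0 = 0.7856

Z ≈ 0.7856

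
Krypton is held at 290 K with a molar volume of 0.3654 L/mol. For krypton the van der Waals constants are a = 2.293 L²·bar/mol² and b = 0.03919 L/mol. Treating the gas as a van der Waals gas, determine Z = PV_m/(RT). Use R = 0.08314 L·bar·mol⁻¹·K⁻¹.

P = RT/(V_m − b) − a/V_m² = (0.08314)(290)/(0.3654 − 0.03919) − 2.293/(0.3654)²
  = 24.111/0.32621 − 17.174 = 73.913 − 17.174 = 56.739 bar
Z = PV_m/(RT) = (56.739)(0.3654)/((0.08314)(290)) = 20.732/24.111 = 0.8599

Z ≈ 0.8599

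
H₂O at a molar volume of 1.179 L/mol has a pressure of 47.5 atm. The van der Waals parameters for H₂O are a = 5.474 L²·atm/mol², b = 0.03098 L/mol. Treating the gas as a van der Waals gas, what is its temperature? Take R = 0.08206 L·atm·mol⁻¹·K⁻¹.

T ≈ 719.6 K

T = (P + a/V_m²)(V_m − b)/R
P + a/V_m² = 47.5 + 5.474/(1.179)² = 51.438 atm
V_m − b = 1.179 − 0.03098 = 1.1480 L/mol
T = (51.438)(1.1480)/0.08206 = 719.6 K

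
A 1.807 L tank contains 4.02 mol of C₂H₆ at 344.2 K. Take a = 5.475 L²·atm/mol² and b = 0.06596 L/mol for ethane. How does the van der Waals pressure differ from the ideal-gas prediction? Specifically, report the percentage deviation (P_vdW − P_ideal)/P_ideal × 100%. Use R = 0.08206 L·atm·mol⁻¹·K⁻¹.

-25.93 %

Ideal: P_ideal = nRT/V = (4.02)(0.08206)(344.2)/1.807 = 62.8363 atm
vdW: P = nRT/(V − nb) − a n²/V² = 113.545/1.54184 − 88.4782/3.26525 = 73.6425 − 27.0969 = 46.5456 atm
% deviation = (46.5456 − 62.8363)/62.8363 × 100% = -25.93%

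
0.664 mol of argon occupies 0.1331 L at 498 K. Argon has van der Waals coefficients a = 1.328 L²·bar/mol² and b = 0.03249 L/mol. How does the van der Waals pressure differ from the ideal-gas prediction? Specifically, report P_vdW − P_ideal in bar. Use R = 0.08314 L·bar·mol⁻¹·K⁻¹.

ΔP ≈ 6.90 bar

Ideal: P_ideal = nRT/V = (0.664)(0.08314)(498)/0.1331 = 206.552 bar
vdW: P = nRT/(V − nb) − a n²/V² = 27.4921/0.111527 − 0.585510/0.0177156 = 246.506 − 33.0505 = 213.456 bar
ΔP = 213.456 − 206.552 = 6.90 bar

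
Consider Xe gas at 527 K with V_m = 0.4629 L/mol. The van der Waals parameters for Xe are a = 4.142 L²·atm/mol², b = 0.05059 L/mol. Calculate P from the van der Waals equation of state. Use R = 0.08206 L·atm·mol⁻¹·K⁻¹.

P ≈ 85.56 atm

P = RT/(V_m − b) − a/V_m²
RT/(V_m − b) = (0.08206)(527)/(0.4629 − 0.05059) = 43.246/0.41231 = 104.89 atm
a/V_m² = 4.142/(0.4629)² = 19.330 atm
P = 104.89 − 19.330 = 85.56 atm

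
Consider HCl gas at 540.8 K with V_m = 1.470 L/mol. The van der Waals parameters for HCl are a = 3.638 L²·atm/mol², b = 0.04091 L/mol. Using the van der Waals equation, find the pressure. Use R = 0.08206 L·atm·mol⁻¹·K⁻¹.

P ≈ 29.37 atm

P = RT/(V_m − b) − a/V_m²
RT/(V_m − b) = (0.08206)(540.8)/(1.470 − 0.04091) = 44.378/1.4291 = 31.053 atm
a/V_m² = 3.638/(1.470)² = 1.6836 atm
P = 31.053 − 1.6836 = 29.37 atm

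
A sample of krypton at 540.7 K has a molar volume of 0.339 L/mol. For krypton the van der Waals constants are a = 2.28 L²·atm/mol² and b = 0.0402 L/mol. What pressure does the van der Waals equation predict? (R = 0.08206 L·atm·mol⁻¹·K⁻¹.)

P ≈ 128.7 atm

P = RT/(V_m − b) − a/V_m²
RT/(V_m − b) = (0.08206)(540.7)/(0.339 − 0.0402) = 44.370/0.29880 = 148.49 atm
a/V_m² = 2.28/(0.339)² = 19.840 atm
P = 148.49 − 19.840 = 128.7 atm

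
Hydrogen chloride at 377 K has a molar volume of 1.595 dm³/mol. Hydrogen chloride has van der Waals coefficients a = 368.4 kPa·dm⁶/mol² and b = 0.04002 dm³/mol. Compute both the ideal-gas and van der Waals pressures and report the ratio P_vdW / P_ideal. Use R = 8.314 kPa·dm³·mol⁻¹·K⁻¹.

Ideal: P_ideal = RT/V_m = (8.314)(377)/1.595 = 1965.13 kPa
vdW: P = RT/(V_m − b) − a/V_m² = 3134.38/1.55498 − 368.4/2.54403 = 2015.70 − 144.810 = 1870.89 kPa
Ratio = 1870.89/1965.13 = 0.9520

P_vdW / P_ideal ≈ 0.9520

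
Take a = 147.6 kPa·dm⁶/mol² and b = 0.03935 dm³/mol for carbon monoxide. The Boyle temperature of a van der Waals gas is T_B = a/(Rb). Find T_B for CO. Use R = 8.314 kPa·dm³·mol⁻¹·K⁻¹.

T_B ≈ 451.2 K

For a van der Waals gas the second virial coefficient B₂ = b − a/(RT) vanishes at T_B = a/(Rb).
T_B = 147.6/(8.314×0.03935) = 147.6/0.32716 = 451.2 K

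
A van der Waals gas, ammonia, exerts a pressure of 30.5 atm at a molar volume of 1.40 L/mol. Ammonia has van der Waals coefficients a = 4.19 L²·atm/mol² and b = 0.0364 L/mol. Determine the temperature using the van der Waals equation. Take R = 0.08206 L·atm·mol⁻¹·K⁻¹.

T ≈ 542.3 K

T = (P + a/V_m²)(V_m − b)/R
P + a/V_m² = 30.5 + 4.19/(1.40)² = 32.638 atm
V_m − b = 1.40 − 0.0364 = 1.3636 L/mol
T = (32.638)(1.3636)/0.08206 = 542.3 K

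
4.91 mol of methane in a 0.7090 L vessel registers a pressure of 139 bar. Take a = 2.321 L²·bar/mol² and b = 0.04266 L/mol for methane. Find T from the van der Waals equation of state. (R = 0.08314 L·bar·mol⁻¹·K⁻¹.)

T ≈ 306.3 K

T = (P + a n²/V²)(V − nb)/(nR)
P + a n²/V² = 139 + (2.321)(4.91)²/(0.7090)² = 250.31 bar
V − nb = 0.7090 − (4.91)(0.04266) = 0.49954 L
T = (250.31)(0.49954)/((4.91)(0.08314)) = 306.3 K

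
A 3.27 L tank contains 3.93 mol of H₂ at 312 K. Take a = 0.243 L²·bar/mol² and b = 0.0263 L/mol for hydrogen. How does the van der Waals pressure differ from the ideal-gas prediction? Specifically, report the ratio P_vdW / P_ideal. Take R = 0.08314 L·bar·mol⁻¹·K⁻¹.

P_vdW / P_ideal ≈ 1.021

Ideal: P_ideal = nRT/V = (3.93)(0.08314)(312)/3.27 = 31.1752 bar
vdW: P = nRT/(V − nb) − a n²/V² = 101.943/3.16664 − 3.75311/10.6929 = 32.1928 − 0.350991 = 31.8418 bar
Ratio = 31.8418/31.1752 = 1.021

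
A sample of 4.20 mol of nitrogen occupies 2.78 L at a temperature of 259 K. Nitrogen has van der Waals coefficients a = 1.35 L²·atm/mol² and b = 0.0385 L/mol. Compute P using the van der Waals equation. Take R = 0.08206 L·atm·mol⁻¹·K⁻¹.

P ≈ 31.01 atm

P = nRT/(V − nb) − a n²/V²
nRT/(V − nb) = (4.20)(0.08206)(259)/(2.78 − 4.20×0.0385) = 89.265/2.6183 = 34.093 atm
a n²/V² = (1.35)(4.20)²/(2.78)² = 3.0814 atm
P = 34.093 − 3.0814 = 31.01 atm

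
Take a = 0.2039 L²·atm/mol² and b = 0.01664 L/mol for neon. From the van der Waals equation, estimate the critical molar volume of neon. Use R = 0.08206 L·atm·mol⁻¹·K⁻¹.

V_m,c ≈ 0.04992 L/mol

For a van der Waals gas, V_m,c = 3b.
V_m,c = 3×0.01664 = 0.04992 L/mol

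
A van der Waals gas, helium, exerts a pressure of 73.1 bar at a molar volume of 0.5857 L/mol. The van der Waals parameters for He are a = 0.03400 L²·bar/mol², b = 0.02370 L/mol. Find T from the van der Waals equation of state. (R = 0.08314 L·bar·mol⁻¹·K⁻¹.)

T = (P + a/V_m²)(V_m − b)/R
P + a/V_m² = 73.1 + 0.03400/(0.5857)² = 73.199 bar
V_m − b = 0.5857 − 0.02370 = 0.56200 L/mol
T = (73.199)(0.56200)/0.08314 = 494.8 K

T ≈ 494.8 K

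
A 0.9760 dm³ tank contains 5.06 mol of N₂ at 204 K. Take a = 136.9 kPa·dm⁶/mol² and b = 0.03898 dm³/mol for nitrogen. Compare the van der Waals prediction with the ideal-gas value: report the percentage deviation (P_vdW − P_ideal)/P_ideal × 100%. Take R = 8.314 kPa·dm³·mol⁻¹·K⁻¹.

Ideal: P_ideal = nRT/V = (5.06)(8.314)(204)/0.9760 = 8793.08 kPa
vdW: P = nRT/(V − nb) − a n²/V² = 8582.04/0.778761 − 3505.13/0.952576 = 11020.1 − 3679.63 = 7340.5 kPa
% deviation = (7340.5 − 8793.08)/8793.08 × 100% = -16.52%

-16.52 %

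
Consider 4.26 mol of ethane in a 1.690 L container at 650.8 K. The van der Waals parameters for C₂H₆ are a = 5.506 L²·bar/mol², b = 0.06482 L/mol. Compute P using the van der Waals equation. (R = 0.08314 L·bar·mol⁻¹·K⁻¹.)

P ≈ 128.0 bar

P = nRT/(V − nb) − a n²/V²
nRT/(V − nb) = (4.26)(0.08314)(650.8)/(1.690 − 4.26×0.06482) = 230.50/1.4139 = 163.02 bar
a n²/V² = (5.506)(4.26)²/(1.690)² = 34.985 bar
P = 163.02 − 34.985 = 128.0 bar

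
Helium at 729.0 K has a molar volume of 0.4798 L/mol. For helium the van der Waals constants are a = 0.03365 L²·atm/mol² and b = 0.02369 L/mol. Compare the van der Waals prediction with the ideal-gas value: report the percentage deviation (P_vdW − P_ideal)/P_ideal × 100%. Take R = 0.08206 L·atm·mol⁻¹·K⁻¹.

Ideal: P_ideal = RT/V_m = (0.08206)(729.0)/0.4798 = 124.681 atm
vdW: P = RT/(V_m − b) − a/V_m² = 59.8217/0.456110 − 0.03365/0.230208 = 131.156 − 0.146172 = 131.010 atm
% deviation = (131.010 − 124.681)/124.681 × 100% = 5.08%

5.08 %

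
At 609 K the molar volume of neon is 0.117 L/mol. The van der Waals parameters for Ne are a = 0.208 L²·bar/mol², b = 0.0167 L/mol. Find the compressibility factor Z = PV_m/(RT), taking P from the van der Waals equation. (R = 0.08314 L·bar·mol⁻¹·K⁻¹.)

Z ≈ 1.131

P = RT/(V_m − b) − a/V_m² = (0.08314)(609)/(0.117 − 0.0167) − 0.208/(0.117)²
  = 50.632/0.10030 − 15.195 = 504.81 − 15.195 = 489.62 bar
Z = PV_m/(RT) = (489.62)(0.117)/((0.08314)(609)) = 57.286/50.632 = 1.131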